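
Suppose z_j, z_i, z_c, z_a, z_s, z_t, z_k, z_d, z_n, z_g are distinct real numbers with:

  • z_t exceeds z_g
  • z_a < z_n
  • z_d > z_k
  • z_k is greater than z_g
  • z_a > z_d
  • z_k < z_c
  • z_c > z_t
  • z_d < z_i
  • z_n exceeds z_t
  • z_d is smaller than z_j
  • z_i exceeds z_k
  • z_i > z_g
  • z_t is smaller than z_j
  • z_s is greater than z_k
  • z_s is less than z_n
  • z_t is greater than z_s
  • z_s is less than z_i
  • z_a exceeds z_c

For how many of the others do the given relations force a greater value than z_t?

4

The elements the relations force above z_t are z_j, z_c, z_a, z_n — no chain reaches any other.
That is 4.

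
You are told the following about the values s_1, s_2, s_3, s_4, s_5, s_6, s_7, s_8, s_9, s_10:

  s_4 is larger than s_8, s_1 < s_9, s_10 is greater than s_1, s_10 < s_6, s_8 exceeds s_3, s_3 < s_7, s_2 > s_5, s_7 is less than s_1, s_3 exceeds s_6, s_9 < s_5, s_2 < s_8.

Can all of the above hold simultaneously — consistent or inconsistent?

inconsistent

Chaining the given relations yields s_10 < s_6 < s_3 < s_7 < s_1, so s_10 < s_1. But one relation states s_1 < s_10. These cannot both hold.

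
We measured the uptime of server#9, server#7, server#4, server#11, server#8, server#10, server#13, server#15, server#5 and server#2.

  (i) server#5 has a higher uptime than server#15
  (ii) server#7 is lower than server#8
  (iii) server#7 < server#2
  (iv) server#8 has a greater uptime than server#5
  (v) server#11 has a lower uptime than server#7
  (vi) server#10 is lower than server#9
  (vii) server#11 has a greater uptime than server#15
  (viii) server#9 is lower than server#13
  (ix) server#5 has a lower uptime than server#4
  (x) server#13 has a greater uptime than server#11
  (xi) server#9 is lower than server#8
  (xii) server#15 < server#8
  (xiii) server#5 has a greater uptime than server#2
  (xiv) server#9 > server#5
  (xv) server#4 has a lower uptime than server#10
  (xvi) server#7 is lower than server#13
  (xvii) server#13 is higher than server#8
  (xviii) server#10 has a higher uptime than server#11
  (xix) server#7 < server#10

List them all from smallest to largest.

Each adjacent pair is fixed by a given relation: server#15 < server#11; server#11 < server#7; server#7 < server#2; server#2 < server#5; server#5 < server#4; server#4 < server#10; server#10 < server#9; server#9 < server#8; server#8 < server#13. Chaining them end to end gives the full order.

server#15 < server#11 < server#7 < server#2 < server#5 < server#4 < server#10 < server#9 < server#8 < server#13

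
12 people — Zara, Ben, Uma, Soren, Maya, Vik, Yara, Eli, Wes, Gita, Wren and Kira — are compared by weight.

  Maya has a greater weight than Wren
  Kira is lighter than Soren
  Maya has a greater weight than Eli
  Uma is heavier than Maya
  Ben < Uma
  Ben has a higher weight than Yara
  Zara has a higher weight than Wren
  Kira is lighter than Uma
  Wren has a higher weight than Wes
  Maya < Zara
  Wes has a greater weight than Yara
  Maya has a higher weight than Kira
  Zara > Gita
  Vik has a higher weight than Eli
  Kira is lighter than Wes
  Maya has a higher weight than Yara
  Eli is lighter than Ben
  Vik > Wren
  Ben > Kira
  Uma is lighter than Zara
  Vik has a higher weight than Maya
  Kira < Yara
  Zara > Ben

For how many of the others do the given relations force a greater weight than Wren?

4

Directly above Wren: Maya, Zara, Vik.
One step further: Uma (4 so far).
No other element is forced above Wren by the given relations, so the count is 4.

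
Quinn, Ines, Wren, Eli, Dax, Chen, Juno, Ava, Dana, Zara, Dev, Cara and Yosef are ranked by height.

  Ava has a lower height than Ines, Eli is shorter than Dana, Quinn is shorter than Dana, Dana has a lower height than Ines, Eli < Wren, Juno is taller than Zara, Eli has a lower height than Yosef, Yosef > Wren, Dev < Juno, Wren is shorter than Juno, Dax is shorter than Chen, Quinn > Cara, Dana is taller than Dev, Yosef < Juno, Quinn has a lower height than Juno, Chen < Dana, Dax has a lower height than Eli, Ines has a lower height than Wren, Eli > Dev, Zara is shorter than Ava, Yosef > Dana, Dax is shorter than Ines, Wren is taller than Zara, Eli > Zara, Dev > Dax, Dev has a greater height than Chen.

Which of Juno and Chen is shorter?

Link the given pairs in sequence: Chen < Dev; Dev < Eli; Eli < Dana; Dana < Ines; Ines < Wren; Wren < Yosef; Yosef < Juno.
Chaining these gives Chen < Dev < Eli < Dana < Ines < Wren < Yosef < Juno.
So Chen < Juno; Chen is the shorter of the two.

Chen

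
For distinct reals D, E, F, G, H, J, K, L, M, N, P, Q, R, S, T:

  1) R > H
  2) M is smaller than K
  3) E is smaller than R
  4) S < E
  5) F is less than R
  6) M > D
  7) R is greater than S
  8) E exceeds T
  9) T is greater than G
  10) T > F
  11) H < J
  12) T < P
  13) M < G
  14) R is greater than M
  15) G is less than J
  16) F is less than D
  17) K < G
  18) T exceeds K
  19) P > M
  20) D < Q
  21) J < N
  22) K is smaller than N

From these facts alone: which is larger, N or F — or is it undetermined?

N

Following the relations from F: F < D < M < K < N.
So N is larger.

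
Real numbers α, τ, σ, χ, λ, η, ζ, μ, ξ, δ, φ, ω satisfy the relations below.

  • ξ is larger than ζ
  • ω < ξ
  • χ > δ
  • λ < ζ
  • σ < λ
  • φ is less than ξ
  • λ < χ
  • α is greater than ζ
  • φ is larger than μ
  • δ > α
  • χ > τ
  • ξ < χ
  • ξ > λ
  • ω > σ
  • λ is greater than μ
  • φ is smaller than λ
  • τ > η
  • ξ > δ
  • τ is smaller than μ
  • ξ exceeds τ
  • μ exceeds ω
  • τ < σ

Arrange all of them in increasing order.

η < τ < σ < ω < μ < φ < λ < ζ < α < δ < ξ < χ

The consecutive links are each given: η < τ; τ < σ; σ < ω; ω < μ; μ < φ; φ < λ; λ < ζ; ζ < α; α < δ; δ < ξ; ξ < χ.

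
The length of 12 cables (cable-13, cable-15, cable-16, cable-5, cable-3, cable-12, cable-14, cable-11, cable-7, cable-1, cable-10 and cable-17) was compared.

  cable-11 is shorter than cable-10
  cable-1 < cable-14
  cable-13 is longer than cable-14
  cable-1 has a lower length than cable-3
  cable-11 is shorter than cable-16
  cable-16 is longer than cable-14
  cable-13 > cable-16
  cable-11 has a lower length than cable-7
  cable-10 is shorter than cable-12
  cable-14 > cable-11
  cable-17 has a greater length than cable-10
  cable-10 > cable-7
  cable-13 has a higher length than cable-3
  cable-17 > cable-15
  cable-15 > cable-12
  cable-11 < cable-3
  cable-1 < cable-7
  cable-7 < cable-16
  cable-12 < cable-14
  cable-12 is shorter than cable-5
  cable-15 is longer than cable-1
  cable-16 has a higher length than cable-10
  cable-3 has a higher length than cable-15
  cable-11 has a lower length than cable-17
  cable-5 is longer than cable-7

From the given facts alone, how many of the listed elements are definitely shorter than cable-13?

9

From cable-13 the given relations immediately reach cable-14, cable-3, cable-16.
From those, cable-1, cable-11, cable-7, cable-10, cable-12, cable-15 — 9 in total.
Nothing else is reachable below cable-13; 9 in all.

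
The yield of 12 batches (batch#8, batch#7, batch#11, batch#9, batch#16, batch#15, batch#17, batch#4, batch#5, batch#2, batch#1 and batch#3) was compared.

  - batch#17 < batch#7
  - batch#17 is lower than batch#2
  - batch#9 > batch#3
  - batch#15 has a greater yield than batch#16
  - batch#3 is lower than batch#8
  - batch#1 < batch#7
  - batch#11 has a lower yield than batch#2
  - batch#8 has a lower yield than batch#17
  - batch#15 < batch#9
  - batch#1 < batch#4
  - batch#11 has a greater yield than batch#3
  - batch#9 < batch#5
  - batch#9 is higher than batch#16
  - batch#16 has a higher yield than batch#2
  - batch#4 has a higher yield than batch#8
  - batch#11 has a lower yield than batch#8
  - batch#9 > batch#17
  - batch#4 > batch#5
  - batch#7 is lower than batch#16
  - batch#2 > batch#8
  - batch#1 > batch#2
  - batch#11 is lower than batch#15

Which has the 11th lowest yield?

Piecing the relations together gives one ordering: batch#3 < batch#11 < batch#8 < batch#17 < batch#2 < batch#1 < batch#7 < batch#16 < batch#15 < batch#9 < batch#5 < batch#4.
The 11th smallest is batch#5.

batch#5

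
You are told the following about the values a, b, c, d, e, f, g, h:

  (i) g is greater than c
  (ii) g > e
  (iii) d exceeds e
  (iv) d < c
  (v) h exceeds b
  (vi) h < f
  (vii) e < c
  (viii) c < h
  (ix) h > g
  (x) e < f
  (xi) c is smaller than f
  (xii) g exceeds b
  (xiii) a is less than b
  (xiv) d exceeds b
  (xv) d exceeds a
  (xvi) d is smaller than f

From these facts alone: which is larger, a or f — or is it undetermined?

a < b < d < c < g < h < f, by transitivity through b, d, c, g, h.
So f is larger.

f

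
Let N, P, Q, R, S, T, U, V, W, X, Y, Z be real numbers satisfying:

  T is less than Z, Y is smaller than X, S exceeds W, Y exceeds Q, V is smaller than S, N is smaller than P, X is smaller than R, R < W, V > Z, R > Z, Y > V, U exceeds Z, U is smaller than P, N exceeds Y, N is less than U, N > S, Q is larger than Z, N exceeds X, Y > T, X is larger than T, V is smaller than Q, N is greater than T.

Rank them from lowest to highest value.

T < Z < V < Q < Y < X < R < W < S < N < U < P

The consecutive links are each given: T < Z; Z < V; V < Q; Q < Y; Y < X; X < R; R < W; W < S; S < N; N < U; U < P.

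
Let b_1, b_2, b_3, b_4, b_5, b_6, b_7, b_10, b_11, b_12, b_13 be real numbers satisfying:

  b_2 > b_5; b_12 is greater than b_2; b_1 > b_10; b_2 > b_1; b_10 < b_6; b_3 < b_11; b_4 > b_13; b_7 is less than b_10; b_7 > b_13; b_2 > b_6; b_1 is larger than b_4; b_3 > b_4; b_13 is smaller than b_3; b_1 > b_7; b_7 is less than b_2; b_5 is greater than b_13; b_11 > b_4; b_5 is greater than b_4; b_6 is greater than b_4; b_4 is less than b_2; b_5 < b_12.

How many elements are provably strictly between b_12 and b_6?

The relations place b_6 below b_12. An element lies strictly between them when it is forced above b_6 and also forced below b_12.
Above b_6: {b_2}. Below b_12: {b_13, b_7, b_10, b_4, b_1, b_5, b_2}.
Intersection: {b_2} — 1.

1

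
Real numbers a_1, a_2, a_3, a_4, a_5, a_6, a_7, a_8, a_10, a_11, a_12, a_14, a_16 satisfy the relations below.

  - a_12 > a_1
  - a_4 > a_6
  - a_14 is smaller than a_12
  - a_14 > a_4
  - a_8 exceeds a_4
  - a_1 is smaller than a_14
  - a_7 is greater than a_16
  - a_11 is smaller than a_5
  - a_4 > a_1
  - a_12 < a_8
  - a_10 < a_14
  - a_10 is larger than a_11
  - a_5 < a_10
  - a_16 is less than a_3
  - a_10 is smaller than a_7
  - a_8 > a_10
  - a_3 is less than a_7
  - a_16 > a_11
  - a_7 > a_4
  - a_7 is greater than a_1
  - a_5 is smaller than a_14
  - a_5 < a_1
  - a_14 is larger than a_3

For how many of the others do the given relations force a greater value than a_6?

5

The elements the relations force above a_6 are a_4, a_14, a_7, a_12, a_8 — no chain reaches any other.
That is 5.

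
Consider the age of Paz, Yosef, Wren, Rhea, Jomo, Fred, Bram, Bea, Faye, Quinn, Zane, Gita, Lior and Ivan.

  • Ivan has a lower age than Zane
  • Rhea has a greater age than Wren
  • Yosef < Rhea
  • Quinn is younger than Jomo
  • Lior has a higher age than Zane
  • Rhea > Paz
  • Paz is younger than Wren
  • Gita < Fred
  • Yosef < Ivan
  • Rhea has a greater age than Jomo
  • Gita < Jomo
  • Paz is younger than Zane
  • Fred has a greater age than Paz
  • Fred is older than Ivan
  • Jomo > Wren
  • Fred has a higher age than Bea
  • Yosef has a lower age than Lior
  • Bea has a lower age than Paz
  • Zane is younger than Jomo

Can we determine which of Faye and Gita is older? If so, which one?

undetermined

Following every chain through Gita: above Gita we get Jomo, Rhea, Fred.
Faye is not reached, and no chain runs the other way from Faye to Gita.
So the given relations leave the order of Gita and Faye undetermined.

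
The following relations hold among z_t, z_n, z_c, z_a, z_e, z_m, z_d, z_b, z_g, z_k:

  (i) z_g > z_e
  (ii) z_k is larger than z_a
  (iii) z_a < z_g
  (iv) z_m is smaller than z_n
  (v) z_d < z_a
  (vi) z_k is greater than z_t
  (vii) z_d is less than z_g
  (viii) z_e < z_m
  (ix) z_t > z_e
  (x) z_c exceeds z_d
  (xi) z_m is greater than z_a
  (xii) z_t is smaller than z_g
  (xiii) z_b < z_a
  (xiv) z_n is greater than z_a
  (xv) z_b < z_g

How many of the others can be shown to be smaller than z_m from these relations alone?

Directly below z_m: z_e, z_a.
One step further: z_b, z_d (4 so far).
No other element is forced below z_m by the given relations, so the count is 4.

4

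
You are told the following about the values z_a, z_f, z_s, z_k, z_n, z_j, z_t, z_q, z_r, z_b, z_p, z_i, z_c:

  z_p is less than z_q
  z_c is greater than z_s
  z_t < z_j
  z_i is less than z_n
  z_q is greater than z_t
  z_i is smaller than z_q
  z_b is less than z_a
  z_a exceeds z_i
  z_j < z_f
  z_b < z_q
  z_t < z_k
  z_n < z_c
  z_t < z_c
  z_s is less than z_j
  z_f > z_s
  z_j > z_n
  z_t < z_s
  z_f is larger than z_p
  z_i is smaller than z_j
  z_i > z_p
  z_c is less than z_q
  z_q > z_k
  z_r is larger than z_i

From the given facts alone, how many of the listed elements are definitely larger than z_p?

Directly above z_p: z_i, z_q, z_f.
One step further: z_n, z_j, z_a, z_r (7 so far).
One step further: z_c (8 so far).
No other element is forced above z_p by the given relations, so the count is 8.

8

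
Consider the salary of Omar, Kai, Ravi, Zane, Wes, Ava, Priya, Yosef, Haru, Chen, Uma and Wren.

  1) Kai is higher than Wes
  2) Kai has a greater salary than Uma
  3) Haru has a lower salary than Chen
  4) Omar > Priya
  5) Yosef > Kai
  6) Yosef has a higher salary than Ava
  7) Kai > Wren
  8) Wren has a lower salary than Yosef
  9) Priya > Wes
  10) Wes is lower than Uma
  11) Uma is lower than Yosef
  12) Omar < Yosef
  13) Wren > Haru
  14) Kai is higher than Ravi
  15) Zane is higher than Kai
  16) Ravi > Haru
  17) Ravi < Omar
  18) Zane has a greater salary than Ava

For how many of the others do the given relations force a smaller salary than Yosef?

9

From Yosef the given relations immediately reach Wren, Ava, Uma, Kai, Omar.
From those, Haru, Ravi, Wes, Priya — 9 in total.
Nothing else is reachable below Yosef; 9 in all.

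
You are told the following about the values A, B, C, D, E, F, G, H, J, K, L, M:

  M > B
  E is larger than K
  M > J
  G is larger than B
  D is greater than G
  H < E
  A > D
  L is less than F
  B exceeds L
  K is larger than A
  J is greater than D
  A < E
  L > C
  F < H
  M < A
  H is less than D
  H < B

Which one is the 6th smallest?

Piecing the relations together gives one ordering: C < L < F < H < B < G < D < J < M < A < K < E.
The 6th smallest is G.

G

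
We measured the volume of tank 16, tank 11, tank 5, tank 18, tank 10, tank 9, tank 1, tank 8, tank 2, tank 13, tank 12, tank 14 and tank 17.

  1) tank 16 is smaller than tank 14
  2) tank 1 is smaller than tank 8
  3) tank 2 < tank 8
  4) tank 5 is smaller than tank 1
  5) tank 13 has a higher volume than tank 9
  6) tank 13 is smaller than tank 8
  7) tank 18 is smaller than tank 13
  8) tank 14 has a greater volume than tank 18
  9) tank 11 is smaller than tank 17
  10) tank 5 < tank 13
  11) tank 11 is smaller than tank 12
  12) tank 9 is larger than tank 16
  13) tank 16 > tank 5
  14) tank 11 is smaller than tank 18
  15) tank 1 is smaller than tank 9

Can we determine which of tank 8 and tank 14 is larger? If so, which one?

Following every chain through tank 14: below tank 14 we get tank 11, tank 18, tank 5, tank 16.
tank 8 is not reached, and no chain runs the other way from tank 8 to tank 14.
So the given relations leave the order of tank 14 and tank 8 undetermined.

undetermined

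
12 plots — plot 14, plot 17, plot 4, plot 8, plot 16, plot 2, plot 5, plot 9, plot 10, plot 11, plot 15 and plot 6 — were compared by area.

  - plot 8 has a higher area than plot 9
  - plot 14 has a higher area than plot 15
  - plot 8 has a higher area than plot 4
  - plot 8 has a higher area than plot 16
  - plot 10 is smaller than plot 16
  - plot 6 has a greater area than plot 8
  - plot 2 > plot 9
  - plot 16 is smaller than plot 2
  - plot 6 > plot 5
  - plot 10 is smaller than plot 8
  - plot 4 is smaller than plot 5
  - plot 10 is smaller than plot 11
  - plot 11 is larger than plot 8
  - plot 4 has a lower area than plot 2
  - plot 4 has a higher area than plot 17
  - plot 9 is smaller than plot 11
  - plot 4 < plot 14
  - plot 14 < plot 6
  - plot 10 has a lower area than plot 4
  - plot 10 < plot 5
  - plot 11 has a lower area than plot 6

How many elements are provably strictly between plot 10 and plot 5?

The relations place plot 10 below plot 5. An element lies strictly between them when it is forced above plot 10 and also forced below plot 5.
Above plot 10: {plot 16, plot 4, plot 8, plot 2, plot 11, plot 14, plot 6}. Below plot 5: {plot 17, plot 4}.
Intersection: {plot 4} — 1.

1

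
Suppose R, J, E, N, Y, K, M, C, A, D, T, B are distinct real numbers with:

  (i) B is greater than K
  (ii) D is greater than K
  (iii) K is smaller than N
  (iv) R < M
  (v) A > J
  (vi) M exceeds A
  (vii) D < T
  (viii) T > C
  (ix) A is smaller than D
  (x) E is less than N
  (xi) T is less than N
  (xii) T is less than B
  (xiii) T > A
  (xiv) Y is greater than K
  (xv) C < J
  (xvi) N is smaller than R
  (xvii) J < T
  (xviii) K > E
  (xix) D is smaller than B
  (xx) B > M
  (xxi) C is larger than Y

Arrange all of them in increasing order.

E < K < Y < C < J < A < D < T < N < R < M < B

Nothing is placed below E, so it is least; from there E < K; K < Y; Y < C; C < J; J < A; A < D; D < T; T < N; N < R; R < M; M < B, each given directly.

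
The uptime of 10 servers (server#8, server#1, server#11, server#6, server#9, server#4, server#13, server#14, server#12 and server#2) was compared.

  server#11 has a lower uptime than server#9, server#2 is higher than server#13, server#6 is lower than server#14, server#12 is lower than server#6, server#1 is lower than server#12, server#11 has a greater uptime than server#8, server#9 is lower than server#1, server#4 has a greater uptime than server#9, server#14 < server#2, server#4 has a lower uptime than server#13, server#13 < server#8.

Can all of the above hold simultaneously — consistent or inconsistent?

inconsistent

We have server#9 < server#4 stated directly, yet also server#4 < server#13 < server#8 < server#11 < server#9 by chaining the others — so server#4 < server#9. Contradiction.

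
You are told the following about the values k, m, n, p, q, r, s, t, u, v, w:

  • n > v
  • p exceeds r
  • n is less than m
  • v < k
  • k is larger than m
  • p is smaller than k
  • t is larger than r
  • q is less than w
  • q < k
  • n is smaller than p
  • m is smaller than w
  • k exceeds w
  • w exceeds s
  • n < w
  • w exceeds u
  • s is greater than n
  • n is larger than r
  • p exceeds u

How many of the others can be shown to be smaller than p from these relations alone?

The elements the relations force below p are r, v, n, u — no chain reaches any other.
That is 4.

4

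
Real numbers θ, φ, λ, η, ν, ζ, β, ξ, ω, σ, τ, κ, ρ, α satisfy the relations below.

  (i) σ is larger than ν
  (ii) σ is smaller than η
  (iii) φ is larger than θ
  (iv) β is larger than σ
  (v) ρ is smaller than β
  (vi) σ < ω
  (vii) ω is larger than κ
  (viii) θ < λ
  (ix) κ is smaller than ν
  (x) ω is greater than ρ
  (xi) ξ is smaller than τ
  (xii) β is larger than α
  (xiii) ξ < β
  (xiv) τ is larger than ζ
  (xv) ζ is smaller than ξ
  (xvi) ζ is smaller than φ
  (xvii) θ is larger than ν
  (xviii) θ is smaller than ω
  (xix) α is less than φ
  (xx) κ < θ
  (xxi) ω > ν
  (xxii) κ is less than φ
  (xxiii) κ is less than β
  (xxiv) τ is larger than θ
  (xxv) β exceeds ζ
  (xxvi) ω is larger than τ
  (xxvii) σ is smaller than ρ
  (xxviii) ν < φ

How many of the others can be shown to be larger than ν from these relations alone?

From ν the given relations immediately reach σ, θ, φ, ω.
From those, λ, τ, ρ, η, β — 9 in total.
No other element is forced above ν by the given relations, so the count is 9.

9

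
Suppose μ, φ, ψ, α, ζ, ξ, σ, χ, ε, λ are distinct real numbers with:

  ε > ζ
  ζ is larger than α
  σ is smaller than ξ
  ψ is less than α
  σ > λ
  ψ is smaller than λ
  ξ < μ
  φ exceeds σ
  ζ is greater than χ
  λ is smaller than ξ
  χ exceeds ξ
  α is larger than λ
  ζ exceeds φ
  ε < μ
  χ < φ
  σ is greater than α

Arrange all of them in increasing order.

ψ < λ < α < σ < ξ < χ < φ < ζ < ε < μ

The consecutive links are each given: ψ < λ; λ < α; α < σ; σ < ξ; ξ < χ; χ < φ; φ < ζ; ζ < ε; ε < μ.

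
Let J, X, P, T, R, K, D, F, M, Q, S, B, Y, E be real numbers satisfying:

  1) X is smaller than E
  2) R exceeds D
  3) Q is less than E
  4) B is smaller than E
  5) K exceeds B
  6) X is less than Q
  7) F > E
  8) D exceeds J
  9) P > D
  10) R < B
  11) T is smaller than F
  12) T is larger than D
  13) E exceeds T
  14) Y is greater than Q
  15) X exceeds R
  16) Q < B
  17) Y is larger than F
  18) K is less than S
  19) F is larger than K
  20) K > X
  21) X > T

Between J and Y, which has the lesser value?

Following the relations from J: J < D < T < X < Q < B < E < F < Y.
So J < Y; J is the smaller of the two.

J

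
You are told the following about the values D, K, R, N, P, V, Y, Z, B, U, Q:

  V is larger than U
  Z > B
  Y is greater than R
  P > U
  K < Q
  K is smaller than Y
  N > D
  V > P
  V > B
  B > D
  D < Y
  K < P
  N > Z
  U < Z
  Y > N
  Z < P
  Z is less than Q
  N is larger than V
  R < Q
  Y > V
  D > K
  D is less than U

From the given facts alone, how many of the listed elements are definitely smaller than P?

5

Directly below P: K, U, Z.
One step further: D, B (5 so far).
No other element is forced below P by the given relations, so the count is 5.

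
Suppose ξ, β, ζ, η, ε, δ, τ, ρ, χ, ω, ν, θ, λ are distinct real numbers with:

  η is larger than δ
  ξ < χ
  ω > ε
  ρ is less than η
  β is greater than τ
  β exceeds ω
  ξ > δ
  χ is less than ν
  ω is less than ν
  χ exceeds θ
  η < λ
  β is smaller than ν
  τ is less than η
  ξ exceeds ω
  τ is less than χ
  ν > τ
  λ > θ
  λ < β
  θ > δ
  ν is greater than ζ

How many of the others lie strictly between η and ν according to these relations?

2

The relations place η below ν. An element lies strictly between them when it is forced above η and also forced below ν.
Above η: {λ, β}. Below ν: {τ, ε, ρ, δ, θ, ω, ξ, λ, β, χ, ζ}.
Intersection: {λ, β} — 2.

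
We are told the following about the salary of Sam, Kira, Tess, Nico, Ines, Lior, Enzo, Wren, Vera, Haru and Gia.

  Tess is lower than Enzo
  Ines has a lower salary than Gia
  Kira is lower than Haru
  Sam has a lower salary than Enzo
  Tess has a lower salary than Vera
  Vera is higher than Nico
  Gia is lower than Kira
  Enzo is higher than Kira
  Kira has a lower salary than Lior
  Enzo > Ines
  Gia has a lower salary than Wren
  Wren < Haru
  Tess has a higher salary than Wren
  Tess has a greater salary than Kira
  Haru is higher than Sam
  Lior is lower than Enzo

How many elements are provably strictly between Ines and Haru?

3

The relations place Ines below Haru. An element lies strictly between them when it is forced above Ines and also forced below Haru.
Above Ines: {Gia, Kira, Wren, Tess, Vera, Lior, Enzo}. Below Haru: {Gia, Sam, Kira, Wren}.
Intersection: {Gia, Kira, Wren} — 3.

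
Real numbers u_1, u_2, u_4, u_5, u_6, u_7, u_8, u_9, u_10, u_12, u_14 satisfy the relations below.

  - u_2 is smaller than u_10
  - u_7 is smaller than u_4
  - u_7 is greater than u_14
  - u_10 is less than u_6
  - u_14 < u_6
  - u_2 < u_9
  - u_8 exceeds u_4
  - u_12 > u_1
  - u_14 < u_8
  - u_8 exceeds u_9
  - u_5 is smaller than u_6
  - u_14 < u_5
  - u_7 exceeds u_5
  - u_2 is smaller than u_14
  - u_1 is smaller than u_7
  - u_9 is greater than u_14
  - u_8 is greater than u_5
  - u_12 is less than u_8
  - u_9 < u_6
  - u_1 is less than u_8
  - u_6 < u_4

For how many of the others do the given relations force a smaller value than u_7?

4

From u_7 the given relations immediately reach u_1, u_14, u_5.
From those, u_2 — 4 in total.
Nothing else is reachable below u_7; 4 in all.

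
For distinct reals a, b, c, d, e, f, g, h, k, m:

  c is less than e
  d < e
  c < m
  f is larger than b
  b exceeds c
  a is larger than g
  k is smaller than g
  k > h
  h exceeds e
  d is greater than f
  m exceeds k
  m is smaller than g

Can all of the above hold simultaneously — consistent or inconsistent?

Every relation is compatible with c < b < f < d < e < h < k < m < g < a; the set is consistent.

consistent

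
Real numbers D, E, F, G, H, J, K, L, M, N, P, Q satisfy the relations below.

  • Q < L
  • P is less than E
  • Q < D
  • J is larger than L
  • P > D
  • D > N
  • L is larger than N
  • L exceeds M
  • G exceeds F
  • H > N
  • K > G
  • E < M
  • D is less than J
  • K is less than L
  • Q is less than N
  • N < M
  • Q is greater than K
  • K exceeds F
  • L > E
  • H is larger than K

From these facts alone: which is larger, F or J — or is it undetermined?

J

Link the given pairs in sequence: F < G; G < K; K < Q; Q < N; N < D; D < P; P < E; E < M; M < L; L < J.
Together: F < G < K < Q < N < D < P < E < M < L < J.
So J is larger.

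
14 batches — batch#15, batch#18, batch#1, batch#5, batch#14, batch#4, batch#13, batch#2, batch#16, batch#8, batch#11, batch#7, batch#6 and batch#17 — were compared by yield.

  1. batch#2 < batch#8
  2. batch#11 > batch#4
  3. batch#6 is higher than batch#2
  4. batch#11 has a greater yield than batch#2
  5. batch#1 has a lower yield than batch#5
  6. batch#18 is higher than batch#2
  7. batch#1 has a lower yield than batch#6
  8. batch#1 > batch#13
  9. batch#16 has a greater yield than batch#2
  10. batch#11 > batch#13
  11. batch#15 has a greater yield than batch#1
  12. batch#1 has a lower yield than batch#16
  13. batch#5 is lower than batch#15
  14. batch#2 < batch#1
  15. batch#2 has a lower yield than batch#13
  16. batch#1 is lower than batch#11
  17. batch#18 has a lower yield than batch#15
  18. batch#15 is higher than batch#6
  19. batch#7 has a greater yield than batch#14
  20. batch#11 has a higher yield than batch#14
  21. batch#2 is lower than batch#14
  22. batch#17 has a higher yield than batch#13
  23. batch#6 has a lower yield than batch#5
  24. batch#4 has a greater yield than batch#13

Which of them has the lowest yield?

Chaining upward from batch#2: directly above it, batch#13, batch#1, batch#6, batch#16, batch#14, batch#18, batch#11, batch#8; then batch#17, batch#5, batch#7, batch#15, batch#4.
That covers every other element, and nothing is given below batch#2, so batch#2 is the lowest yield.

batch#2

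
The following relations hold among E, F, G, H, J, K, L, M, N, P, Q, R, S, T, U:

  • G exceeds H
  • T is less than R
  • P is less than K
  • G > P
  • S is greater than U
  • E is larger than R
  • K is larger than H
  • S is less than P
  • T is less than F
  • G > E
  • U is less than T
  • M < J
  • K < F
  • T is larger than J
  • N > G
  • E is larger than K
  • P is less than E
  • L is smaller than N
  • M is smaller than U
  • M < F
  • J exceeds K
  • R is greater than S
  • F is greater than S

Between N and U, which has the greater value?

The relevant relations are U < S; S < P; P < K; K < J; J < T; T < R; R < E; E < G; G < N.
Together: U < S < P < K < J < T < R < E < G < N.
So U < N; N is the larger of the two.

N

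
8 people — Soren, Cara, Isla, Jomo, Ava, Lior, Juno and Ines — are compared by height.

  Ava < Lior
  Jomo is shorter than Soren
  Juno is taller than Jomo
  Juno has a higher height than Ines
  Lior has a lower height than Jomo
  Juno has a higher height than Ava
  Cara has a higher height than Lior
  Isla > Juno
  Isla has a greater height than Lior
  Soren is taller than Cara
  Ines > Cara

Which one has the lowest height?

Lior is not least since Ava < Lior; Jomo is not least since Lior < Jomo; Cara is not least since Lior < Cara; Ines is not least since Cara < Ines; Juno is not least since Ines < Juno; Soren is not least since Jomo < Soren; Isla is not least since Juno < Isla.
Only Ava has nothing below it, so Ava is the lowest height.

Ava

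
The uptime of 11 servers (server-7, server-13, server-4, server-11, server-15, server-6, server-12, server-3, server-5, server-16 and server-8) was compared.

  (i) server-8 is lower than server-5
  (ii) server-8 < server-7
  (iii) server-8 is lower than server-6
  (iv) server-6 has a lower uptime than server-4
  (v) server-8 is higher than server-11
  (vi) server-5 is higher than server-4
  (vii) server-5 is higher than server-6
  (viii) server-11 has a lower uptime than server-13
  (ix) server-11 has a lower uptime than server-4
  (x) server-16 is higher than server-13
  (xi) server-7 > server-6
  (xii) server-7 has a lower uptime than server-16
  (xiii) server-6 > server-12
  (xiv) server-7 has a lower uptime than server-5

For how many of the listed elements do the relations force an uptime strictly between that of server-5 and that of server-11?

4

Chaining upward from server-11 reaches: server-8, server-13, server-6, server-4, server-7, server-16.
Chaining downward from server-5 reaches: server-12, server-8, server-6, server-4, server-7.
Strictly between server-11 and server-5 are those in both lists: server-8, server-6, server-4, server-7 — 4 elements.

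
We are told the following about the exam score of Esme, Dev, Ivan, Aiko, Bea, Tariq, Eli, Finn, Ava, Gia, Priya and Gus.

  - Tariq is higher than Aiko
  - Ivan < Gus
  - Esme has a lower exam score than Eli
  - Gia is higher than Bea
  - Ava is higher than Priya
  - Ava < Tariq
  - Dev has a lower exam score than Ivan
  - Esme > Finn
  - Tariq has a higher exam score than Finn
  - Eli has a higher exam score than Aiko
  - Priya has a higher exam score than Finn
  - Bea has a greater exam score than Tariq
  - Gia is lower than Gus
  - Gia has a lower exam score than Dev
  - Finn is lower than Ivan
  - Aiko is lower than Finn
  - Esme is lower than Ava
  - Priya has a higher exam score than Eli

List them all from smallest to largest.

Nothing is placed below Aiko, so it is least; from there Aiko < Finn; Finn < Esme; Esme < Eli; Eli < Priya; Priya < Ava; Ava < Tariq; Tariq < Bea; Bea < Gia; Gia < Dev; Dev < Ivan; Ivan < Gus, each given directly.

Aiko < Finn < Esme < Eli < Priya < Ava < Tariq < Bea < Gia < Dev < Ivan < Gus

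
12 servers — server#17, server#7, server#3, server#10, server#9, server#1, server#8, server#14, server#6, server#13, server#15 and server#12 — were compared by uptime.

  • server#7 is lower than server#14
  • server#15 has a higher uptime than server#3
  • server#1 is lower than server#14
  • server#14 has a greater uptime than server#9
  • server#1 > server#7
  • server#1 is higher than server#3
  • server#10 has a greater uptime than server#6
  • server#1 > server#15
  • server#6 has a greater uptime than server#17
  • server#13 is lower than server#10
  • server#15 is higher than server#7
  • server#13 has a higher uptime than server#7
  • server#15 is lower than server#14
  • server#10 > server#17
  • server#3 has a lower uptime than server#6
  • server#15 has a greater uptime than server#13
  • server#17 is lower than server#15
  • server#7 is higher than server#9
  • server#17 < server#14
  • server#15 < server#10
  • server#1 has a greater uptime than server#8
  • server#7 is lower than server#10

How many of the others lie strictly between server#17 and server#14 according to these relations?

The relations place server#17 below server#14. An element lies strictly between them when it is forced above server#17 and also forced below server#14.
Above server#17: {server#6, server#15, server#1, server#10}. Below server#14: {server#3, server#9, server#7, server#8, server#13, server#15, server#1}.
Intersection: {server#15, server#1} — 2.

2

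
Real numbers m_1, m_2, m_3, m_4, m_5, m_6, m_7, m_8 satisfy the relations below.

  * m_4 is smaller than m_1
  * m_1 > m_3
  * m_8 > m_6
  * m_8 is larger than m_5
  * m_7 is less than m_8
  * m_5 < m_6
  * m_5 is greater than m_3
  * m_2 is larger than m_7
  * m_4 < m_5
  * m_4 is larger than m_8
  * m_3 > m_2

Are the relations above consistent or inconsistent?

inconsistent

We have m_4 < m_5 stated directly, yet also m_5 < m_6 < m_8 < m_4 by chaining the others — so m_5 < m_4. Contradiction.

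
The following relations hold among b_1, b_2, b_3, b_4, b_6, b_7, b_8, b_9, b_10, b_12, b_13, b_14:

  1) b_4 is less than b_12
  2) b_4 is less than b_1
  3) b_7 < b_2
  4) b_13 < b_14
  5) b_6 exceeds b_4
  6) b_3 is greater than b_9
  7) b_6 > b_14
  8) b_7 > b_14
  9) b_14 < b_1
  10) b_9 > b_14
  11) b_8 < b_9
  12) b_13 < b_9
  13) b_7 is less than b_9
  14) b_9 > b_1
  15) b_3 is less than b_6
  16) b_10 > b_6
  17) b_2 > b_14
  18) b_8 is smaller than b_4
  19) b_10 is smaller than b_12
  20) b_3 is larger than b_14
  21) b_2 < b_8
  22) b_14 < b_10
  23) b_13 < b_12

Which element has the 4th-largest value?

The consecutive relations fix a unique order: b_13 < b_14 < b_7 < b_2 < b_8 < b_4 < b_1 < b_9 < b_3 < b_6 < b_10 < b_12.
Counting 4 from the largest end gives b_3.

b_3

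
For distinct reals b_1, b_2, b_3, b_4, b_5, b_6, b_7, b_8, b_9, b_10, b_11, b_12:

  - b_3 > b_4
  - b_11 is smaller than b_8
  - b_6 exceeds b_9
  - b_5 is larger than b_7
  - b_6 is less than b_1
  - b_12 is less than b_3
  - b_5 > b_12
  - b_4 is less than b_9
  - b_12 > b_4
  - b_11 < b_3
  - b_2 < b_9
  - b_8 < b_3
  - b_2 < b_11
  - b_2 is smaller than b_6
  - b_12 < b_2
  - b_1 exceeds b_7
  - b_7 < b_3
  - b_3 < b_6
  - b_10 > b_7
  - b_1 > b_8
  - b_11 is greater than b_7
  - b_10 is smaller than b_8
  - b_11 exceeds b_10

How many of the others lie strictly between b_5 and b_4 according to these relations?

1

The relations place b_4 below b_5. An element lies strictly between them when it is forced above b_4 and also forced below b_5.
Above b_4: {b_12, b_2, b_9, b_11, b_8, b_3, b_6, b_1}. Below b_5: {b_7, b_12}.
Intersection: {b_12} — 1.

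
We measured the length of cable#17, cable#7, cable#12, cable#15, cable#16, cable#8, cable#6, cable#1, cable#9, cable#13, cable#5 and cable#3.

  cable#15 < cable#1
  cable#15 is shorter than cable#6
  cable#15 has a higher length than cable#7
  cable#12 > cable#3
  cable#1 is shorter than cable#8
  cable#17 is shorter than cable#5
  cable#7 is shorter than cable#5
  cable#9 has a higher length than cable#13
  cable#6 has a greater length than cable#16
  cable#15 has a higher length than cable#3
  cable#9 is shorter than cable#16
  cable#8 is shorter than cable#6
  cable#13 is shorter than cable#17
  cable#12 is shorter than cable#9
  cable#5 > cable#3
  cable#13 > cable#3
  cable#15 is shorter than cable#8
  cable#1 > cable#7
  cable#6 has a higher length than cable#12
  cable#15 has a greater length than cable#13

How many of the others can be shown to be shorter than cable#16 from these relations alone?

4

From cable#16 the given relations immediately reach cable#9.
From those, cable#12, cable#13 — 3 in total.
From those, cable#3 — 4 in total.
Nothing else is reachable below cable#16; 4 in all.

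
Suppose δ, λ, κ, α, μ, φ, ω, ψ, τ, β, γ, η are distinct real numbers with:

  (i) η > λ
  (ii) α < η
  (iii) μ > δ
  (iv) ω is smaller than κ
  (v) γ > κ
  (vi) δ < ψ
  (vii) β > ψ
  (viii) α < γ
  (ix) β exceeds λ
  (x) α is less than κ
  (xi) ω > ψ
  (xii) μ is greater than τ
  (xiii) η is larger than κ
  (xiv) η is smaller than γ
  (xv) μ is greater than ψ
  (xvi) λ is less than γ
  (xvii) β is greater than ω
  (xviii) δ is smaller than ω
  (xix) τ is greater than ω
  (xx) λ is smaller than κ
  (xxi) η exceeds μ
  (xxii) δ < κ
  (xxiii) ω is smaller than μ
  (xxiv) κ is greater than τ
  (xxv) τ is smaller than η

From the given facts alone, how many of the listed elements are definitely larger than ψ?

Directly above ψ: ω, β, μ.
One step further: τ, κ, η (6 so far).
One step further: γ (7 so far).
No other element is forced above ψ by the given relations, so the count is 7.

7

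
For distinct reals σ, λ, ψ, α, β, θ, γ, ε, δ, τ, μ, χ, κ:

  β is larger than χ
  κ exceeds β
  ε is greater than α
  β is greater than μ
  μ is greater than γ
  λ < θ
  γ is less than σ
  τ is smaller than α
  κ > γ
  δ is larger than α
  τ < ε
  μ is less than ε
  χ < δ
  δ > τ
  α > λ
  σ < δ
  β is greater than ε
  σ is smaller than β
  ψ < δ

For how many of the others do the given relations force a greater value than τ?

5

From τ the given relations immediately reach α, ε, δ.
From those, β — 4 in total.
From those, κ — 5 in total.
No other element is forced above τ by the given relations, so the count is 5.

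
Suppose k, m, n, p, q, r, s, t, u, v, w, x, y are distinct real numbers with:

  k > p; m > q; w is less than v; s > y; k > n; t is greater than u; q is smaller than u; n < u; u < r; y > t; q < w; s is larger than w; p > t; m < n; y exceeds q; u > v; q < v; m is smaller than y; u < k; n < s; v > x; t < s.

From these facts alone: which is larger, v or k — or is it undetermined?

k

v < u and u < t give v < t.
Then t < p extends the chain to p.
Then p < k extends the chain to k.
So k is larger.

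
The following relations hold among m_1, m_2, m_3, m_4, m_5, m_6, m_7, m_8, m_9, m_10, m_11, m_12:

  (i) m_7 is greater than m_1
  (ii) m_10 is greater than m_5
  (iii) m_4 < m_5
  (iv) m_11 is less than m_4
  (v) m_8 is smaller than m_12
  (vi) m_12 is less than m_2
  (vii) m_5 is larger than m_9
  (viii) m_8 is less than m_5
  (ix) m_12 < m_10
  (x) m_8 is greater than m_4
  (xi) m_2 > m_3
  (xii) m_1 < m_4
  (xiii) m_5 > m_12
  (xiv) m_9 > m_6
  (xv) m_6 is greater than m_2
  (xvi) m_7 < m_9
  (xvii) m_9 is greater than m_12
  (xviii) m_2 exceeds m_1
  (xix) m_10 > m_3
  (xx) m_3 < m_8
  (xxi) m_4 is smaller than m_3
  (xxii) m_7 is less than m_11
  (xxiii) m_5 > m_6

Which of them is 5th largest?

m_2

The consecutive relations fix a unique order: m_1 < m_7 < m_11 < m_4 < m_3 < m_8 < m_12 < m_2 < m_6 < m_9 < m_5 < m_10.
Counting 5 from the largest end gives m_2.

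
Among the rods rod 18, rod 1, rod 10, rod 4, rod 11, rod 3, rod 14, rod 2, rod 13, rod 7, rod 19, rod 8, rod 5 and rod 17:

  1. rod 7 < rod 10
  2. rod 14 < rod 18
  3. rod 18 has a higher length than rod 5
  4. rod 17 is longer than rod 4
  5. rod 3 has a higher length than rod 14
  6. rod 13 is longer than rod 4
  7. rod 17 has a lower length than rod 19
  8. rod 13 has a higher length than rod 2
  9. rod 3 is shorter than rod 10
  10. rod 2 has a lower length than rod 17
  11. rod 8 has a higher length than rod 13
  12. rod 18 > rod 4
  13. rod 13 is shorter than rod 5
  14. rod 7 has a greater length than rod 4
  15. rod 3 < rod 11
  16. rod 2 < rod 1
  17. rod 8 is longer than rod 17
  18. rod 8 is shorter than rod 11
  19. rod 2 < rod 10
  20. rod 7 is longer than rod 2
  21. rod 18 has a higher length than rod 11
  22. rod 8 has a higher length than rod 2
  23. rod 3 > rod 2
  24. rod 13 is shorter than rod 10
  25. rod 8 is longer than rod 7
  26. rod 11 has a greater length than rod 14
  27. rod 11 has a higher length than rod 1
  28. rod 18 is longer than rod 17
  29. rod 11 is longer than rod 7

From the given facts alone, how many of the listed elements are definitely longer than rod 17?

Directly above rod 17: rod 8, rod 19, rod 18.
One step further: rod 11 (4 so far).
Nothing else is reachable above rod 17; 4 in all.

4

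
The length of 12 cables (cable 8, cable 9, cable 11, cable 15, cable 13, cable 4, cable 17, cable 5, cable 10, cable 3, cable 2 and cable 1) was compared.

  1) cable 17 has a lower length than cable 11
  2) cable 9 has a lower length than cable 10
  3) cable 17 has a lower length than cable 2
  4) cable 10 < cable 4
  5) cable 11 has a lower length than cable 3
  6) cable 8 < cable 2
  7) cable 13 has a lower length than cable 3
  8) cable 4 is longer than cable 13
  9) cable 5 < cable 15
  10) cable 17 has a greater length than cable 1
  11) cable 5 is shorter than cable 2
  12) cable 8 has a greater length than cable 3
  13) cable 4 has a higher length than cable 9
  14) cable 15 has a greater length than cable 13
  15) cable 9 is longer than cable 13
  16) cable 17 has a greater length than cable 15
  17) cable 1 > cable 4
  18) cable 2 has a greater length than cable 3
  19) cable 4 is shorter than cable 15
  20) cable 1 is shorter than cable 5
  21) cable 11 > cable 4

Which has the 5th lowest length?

Chaining the given pairs: cable 13 < cable 9 < cable 10 < cable 4 < cable 1 < cable 5 < cable 15 < cable 17 < cable 11 < cable 3 < cable 8 < cable 2.
The 5th smallest is cable 1.

cable 1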